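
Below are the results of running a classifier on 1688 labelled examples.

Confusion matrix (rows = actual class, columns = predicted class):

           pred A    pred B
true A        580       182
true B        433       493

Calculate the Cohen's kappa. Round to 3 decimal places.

Observed agreement pₒ = trace/N = 1073/1688 = 0.6357
Expected agreement pₑ = Σ (rowᵢ·colᵢ)/N² = (762·1013 + 926·675)/1688² = 0.4903
κ = (pₒ − pₑ)/(1 − pₑ) = (0.6357 − 0.4903)/(1 − 0.4903) = 0.285

0.285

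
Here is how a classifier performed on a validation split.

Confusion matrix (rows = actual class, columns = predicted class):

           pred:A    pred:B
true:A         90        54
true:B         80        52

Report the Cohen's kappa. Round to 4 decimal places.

0.0191

Observed agreement pₒ = trace/N = 142/276 = 0.51449
Expected agreement pₑ = Σ (rowᵢ·colᵢ)/N² = (144·170 + 132·106)/276² = 0.50504
κ = (pₒ − pₑ)/(1 − pₑ) = (0.51449 − 0.50504)/(1 − 0.50504) = 0.0191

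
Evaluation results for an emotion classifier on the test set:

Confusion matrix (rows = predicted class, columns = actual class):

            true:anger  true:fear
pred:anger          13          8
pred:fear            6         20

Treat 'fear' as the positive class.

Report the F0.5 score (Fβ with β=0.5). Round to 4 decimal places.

0.7576

Fβ = (1+β²)·TP / ((1+β²)·TP + β²·FN + FP), with β²=1/4
= 1.25·20 / (1.25·20 + 0.25·8 + 6) = 0.7576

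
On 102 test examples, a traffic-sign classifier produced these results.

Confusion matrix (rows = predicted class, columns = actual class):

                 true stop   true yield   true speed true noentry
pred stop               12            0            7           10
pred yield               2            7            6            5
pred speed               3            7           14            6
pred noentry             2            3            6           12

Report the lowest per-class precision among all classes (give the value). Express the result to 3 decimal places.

0.350

Per-class precision (TP/(TP+FP)):
  stop: TP=12, FP=0+7+10=17 → 12/29 = 0.4138
  yield: TP=7, FP=2+6+5=13 → 7/20 = 0.3500
  speed: TP=14, FP=3+7+6=16 → 14/30 = 0.4667
  noentry: TP=12, FP=2+3+6=11 → 12/23 = 0.5217
Lowest is class 'yield' with precision = 0.350.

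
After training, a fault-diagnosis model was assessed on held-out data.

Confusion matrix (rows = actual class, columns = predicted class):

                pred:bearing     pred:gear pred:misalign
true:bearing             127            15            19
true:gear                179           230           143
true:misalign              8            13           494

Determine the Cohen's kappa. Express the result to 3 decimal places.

Observed agreement pₒ = trace/N = 851/1228 = 0.6930
Expected agreement pₑ = Σ (rowᵢ·colᵢ)/N² = (161·314 + 552·258 + 515·656)/1228² = 0.3520
κ = (pₒ − pₑ)/(1 − pₑ) = (0.6930 − 0.3520)/(1 − 0.3520) = 0.526

0.526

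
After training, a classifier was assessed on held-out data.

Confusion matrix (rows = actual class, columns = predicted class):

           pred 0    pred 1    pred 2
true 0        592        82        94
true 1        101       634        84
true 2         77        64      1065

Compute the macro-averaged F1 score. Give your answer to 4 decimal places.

0.8109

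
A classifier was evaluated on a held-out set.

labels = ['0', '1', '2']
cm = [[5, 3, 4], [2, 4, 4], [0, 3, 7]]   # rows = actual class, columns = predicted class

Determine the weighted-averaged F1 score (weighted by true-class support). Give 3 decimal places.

Per-class F1 score (2·TP/(2·TP+FP+FN)):
  0: TP=5, FP=2+0=2, FN=3+4=7 → 10/19 = 0.5263
  1: TP=4, FP=3+3=6, FN=2+4=6 → 8/20 = 0.4000
  2: TP=7, FP=4+4=8, FN=0+3=3 → 14/25 = 0.5600
Weighted-F1 score = Σ (supportᵢ/N)·F1 scoreᵢ with N=32: (12/32)·0.5263 + (10/32)·0.4000 + (10/32)·0.5600 = 0.497

0.497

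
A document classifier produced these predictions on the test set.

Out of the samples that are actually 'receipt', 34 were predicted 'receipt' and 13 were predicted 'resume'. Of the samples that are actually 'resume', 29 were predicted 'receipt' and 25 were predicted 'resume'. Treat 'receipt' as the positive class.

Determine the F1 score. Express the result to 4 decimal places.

0.6182

Precision = TP/(TP+FP) = 34/63 = 0.5397
Recall = TP/(TP+FN) = 34/47 = 0.7234
F1 = 2·TP/(2·TP+FP+FN) = 68/110 = 0.6182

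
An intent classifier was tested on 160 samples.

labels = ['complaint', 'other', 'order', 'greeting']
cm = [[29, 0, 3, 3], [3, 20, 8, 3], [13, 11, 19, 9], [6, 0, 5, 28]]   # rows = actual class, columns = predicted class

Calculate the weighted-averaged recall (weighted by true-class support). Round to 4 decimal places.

0.6000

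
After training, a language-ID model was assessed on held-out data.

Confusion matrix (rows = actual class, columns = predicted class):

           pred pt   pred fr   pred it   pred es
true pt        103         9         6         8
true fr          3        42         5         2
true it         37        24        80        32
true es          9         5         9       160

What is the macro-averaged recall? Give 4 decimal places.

0.7405

Per-class recall (TP/(TP+FN)):
  pt: TP=103, FN=9+6+8=23 → 103/126 = 0.81746
  fr: TP=42, FN=3+5+2=10 → 42/52 = 0.80769
  it: TP=80, FN=37+24+32=93 → 80/173 = 0.46243
  es: TP=160, FN=9+5+9=23 → 160/183 = 0.87432
Macro-recall = mean = (0.81746 + 0.80769 + 0.46243 + 0.87432) / 4 = 0.7405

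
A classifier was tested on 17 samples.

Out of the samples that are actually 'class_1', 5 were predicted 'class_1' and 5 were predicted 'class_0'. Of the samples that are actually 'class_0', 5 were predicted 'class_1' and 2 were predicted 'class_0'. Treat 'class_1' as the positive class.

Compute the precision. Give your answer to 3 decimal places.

0.500

Precision = TP/(TP+FP) = 5/(5+5) = 5/10 = 0.500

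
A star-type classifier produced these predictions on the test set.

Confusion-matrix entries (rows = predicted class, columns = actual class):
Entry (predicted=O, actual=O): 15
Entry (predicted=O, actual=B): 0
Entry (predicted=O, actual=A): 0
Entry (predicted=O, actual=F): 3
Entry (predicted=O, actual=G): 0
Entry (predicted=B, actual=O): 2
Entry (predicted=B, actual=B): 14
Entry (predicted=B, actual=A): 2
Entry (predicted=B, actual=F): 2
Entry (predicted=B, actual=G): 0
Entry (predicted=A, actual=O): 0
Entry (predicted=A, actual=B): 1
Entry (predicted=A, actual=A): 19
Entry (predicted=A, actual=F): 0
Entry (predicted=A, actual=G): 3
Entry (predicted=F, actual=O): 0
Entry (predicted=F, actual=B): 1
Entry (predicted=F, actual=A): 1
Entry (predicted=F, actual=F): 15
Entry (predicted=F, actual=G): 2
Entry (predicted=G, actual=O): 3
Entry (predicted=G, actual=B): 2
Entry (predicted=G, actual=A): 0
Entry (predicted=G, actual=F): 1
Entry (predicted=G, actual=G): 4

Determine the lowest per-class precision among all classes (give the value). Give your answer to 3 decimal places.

0.400

Per-class precision (TP/(TP+FP)):
  O: TP=15, FP=0+0+3+0=3 → 15/18 = 0.8333
  B: TP=14, FP=2+2+2+0=6 → 14/20 = 0.7000
  A: TP=19, FP=0+1+0+3=4 → 19/23 = 0.8261
  F: TP=15, FP=0+1+1+2=4 → 15/19 = 0.7895
  G: TP=4, FP=3+2+0+1=6 → 4/10 = 0.4000
Lowest is class 'G' with precision = 0.400.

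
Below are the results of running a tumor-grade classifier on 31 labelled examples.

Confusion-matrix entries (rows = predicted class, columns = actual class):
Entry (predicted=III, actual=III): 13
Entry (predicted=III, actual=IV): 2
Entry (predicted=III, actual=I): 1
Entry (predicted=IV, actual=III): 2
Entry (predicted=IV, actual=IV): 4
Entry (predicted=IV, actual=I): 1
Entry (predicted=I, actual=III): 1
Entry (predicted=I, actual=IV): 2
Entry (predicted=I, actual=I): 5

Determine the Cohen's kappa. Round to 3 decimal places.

0.530

Observed agreement pₒ = trace/N = 22/31 = 0.7097
Expected agreement pₑ = Σ (rowᵢ·colᵢ)/N² = (16·16 + 8·7 + 7·8)/31² = 0.3829
κ = (pₒ − pₑ)/(1 − pₑ) = (0.7097 − 0.3829)/(1 − 0.3829) = 0.530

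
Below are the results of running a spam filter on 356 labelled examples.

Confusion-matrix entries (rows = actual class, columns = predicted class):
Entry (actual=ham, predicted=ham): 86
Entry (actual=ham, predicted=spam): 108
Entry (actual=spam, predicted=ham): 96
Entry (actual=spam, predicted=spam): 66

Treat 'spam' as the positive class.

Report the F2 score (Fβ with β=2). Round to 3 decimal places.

Fβ = (1+β²)·TP / ((1+β²)·TP + β²·FN + FP), with β²=4
= 5·66 / (5·66 + 4·96 + 108) = 0.401

0.401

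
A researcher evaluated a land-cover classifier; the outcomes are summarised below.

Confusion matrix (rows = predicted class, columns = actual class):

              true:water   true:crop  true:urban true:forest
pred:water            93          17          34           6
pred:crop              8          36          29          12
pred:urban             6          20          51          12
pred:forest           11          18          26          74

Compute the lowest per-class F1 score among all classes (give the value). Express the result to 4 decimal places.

0.4091

Per-class F1 score (2·TP/(2·TP+FP+FN)):
  water: TP=93, FP=17+34+6=57, FN=8+6+11=25 → 186/268 = 0.69403
  crop: TP=36, FP=8+29+12=49, FN=17+20+18=55 → 72/176 = 0.40909
  urban: TP=51, FP=6+20+12=38, FN=34+29+26=89 → 102/229 = 0.44541
  forest: TP=74, FP=11+18+26=55, FN=6+12+12=30 → 148/233 = 0.63519
Lowest is class 'crop' with F1 score = 0.4091.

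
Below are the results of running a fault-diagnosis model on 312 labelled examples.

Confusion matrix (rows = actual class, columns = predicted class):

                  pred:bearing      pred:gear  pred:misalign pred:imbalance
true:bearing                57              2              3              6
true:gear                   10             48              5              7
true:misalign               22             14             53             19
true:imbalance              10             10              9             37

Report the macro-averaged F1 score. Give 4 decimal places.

Per-class F1 score (2·TP/(2·TP+FP+FN)):
  bearing: TP=57, FP=10+22+10=42, FN=2+3+6=11 → 114/167 = 0.68263
  gear: TP=48, FP=2+14+10=26, FN=10+5+7=22 → 96/144 = 0.66667
  misalign: TP=53, FP=3+5+9=17, FN=22+14+19=55 → 106/178 = 0.59551
  imbalance: TP=37, FP=6+7+19=32, FN=10+10+9=29 → 74/135 = 0.54815
Macro-F1 score = mean = (0.68263 + 0.66667 + 0.59551 + 0.54815) / 4 = 0.6232

0.6232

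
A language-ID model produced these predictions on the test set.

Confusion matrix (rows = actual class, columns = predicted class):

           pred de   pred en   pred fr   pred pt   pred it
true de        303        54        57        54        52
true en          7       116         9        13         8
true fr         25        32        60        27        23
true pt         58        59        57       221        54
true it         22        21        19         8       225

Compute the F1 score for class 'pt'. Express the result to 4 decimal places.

0.5725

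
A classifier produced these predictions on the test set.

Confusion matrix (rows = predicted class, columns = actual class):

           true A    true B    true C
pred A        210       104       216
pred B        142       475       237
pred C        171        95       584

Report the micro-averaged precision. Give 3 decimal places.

Micro-averaging pools counts across classes: ΣTP=1269, ΣFP=965, ΣFN=965.
Micro-precision = TP/(TP+FP) on pooled counts = 0.568 (equals overall accuracy in single-label multiclass).

0.568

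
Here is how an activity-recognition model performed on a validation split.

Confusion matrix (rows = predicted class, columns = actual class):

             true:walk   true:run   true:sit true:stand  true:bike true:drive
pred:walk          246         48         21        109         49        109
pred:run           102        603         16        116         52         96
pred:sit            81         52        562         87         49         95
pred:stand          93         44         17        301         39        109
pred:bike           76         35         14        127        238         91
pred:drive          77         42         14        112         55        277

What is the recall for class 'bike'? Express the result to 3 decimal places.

0.494

One-vs-rest for 'bike': TP = diagonal; FP = other classes predicted 'bike'; FN = 'bike' predicted as other.
recall = TP/(TP+FN).
bike: TP=238, FN=49+52+49+39+55=244 → 238/482 = 0.4938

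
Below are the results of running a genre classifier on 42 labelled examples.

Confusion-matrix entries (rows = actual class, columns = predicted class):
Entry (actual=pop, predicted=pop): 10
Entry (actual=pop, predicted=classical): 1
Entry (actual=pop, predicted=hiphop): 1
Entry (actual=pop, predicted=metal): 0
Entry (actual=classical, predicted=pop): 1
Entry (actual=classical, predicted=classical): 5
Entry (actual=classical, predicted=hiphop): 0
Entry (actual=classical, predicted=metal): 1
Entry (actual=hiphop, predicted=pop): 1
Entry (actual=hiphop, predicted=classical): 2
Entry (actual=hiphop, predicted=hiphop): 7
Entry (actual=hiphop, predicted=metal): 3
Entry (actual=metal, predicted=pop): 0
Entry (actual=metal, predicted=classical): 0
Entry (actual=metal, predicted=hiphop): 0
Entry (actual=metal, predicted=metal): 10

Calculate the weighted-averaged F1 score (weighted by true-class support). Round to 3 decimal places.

0.754

Per-class F1 score (2·TP/(2·TP+FP+FN)):
  pop: TP=10, FP=1+1+0=2, FN=1+1+0=2 → 20/24 = 0.8333
  classical: TP=5, FP=1+2+0=3, FN=1+0+1=2 → 10/15 = 0.6667
  hiphop: TP=7, FP=1+0+0=1, FN=1+2+3=6 → 14/21 = 0.6667
  metal: TP=10, FP=0+1+3=4, FN=0+0+0=0 → 20/24 = 0.8333
Weighted-F1 score = Σ (supportᵢ/N)·F1 scoreᵢ with N=42: (12/42)·0.8333 + (7/42)·0.6667 + (13/42)·0.6667 + (10/42)·0.8333 = 0.754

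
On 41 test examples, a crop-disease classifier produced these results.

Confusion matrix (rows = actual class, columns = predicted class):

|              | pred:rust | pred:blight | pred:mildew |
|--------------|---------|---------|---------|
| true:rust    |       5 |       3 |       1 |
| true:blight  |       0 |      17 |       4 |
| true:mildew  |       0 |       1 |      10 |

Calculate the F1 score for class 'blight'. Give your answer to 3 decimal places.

0.810

Treat 'blight' as positive and all other classes as negative.
F1 score = 2·TP/(2·TP+FP+FN).
blight: TP=17, FP=3+1=4, FN=0+4=4 → 34/42 = 0.8095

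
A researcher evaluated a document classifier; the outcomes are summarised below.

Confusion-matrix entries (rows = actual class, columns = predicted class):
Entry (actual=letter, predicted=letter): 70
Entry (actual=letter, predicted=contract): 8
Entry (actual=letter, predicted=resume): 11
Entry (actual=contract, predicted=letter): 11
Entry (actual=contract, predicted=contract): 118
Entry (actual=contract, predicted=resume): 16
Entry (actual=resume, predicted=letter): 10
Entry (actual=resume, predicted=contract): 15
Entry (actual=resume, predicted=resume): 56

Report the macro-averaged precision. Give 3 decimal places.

0.760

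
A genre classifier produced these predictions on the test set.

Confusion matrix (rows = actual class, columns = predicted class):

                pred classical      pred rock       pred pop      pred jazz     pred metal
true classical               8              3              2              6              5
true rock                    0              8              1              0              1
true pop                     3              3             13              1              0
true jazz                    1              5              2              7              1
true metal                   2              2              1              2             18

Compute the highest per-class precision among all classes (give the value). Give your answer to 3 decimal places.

Per-class precision (TP/(TP+FP)):
  classical: TP=8, FP=0+3+1+2=6 → 8/14 = 0.5714
  rock: TP=8, FP=3+3+5+2=13 → 8/21 = 0.3810
  pop: TP=13, FP=2+1+2+1=6 → 13/19 = 0.6842
  jazz: TP=7, FP=6+0+1+2=9 → 7/16 = 0.4375
  metal: TP=18, FP=5+1+0+1=7 → 18/25 = 0.7200
Highest is class 'metal' with precision = 0.720.

0.720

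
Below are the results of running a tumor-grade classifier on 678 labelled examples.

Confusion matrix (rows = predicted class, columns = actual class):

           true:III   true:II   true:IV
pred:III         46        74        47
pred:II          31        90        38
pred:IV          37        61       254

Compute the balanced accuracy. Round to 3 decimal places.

0.518

Balanced accuracy = mean of per-class recall.
  III: recall = 46/114 = 0.4035
  II: recall = 90/225 = 0.4000
  IV: recall = 254/339 = 0.7493
Mean = (0.4035 + 0.4000 + 0.7493) / 3 = 0.518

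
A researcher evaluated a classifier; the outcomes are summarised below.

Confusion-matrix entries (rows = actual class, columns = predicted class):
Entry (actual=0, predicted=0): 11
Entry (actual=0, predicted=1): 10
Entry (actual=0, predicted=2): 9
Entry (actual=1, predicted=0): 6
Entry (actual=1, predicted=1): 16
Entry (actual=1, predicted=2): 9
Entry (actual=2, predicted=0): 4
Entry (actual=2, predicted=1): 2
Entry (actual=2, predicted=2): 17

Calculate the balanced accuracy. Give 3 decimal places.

0.541

Balanced accuracy = mean of per-class recall.
  0: recall = 11/30 = 0.3667
  1: recall = 16/31 = 0.5161
  2: recall = 17/23 = 0.7391
Mean = (0.3667 + 0.5161 + 0.7391) / 3 = 0.541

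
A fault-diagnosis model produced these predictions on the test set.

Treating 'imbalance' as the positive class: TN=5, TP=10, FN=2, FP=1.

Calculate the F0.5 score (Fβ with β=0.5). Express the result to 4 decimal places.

Fβ = (1+β²)·TP / ((1+β²)·TP + β²·FN + FP), with β²=1/4
= 1.25·10 / (1.25·10 + 0.25·2 + 1) = 0.8929

0.8929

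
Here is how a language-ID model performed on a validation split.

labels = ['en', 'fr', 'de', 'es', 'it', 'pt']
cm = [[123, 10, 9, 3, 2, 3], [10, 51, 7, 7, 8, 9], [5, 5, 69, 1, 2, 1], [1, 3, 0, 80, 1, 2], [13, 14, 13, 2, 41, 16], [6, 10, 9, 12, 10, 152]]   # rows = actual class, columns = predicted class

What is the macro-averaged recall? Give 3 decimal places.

0.717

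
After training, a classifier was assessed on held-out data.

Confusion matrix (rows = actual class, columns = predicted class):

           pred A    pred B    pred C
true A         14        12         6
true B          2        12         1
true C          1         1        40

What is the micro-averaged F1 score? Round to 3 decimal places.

Micro-averaging pools counts across classes: ΣTP=66, ΣFP=23, ΣFN=23.
Micro-F1 score = 2·TP/(2·TP+FP+FN) on pooled counts = 0.742 (equals overall accuracy in single-label multiclass).

0.742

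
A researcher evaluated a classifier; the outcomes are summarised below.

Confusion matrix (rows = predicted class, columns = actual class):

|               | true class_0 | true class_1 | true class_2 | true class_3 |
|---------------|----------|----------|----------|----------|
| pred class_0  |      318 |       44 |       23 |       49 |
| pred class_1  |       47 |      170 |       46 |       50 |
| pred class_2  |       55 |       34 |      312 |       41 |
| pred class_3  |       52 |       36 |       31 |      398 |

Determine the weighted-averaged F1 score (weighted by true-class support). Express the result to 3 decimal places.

0.703

Per-class F1 score (2·TP/(2·TP+FP+FN)):
  class_0: TP=318, FP=44+23+49=116, FN=47+55+52=154 → 636/906 = 0.7020
  class_1: TP=170, FP=47+46+50=143, FN=44+34+36=114 → 340/597 = 0.5695
  class_2: TP=312, FP=55+34+41=130, FN=23+46+31=100 → 624/854 = 0.7307
  class_3: TP=398, FP=52+36+31=119, FN=49+50+41=140 → 796/1055 = 0.7545
Weighted-F1 score = Σ (supportᵢ/N)·F1 scoreᵢ with N=1706: (472/1706)·0.7020 + (284/1706)·0.5695 + (412/1706)·0.7307 + (538/1706)·0.7545 = 0.703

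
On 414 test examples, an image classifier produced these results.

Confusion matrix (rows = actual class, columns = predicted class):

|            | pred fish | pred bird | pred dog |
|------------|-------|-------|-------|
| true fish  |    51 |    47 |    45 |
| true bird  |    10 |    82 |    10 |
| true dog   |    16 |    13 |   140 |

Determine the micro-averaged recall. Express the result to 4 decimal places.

0.6594

Micro-averaging pools counts across classes: ΣTP=273, ΣFP=141, ΣFN=141.
Micro-recall = TP/(TP+FN) on pooled counts = 0.6594 (equals overall accuracy in single-label multiclass).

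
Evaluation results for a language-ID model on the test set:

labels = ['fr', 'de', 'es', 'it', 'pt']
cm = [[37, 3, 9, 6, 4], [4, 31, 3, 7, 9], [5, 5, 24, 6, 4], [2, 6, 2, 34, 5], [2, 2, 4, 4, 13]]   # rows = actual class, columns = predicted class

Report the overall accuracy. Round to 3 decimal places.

0.602

Accuracy = trace / total = (37+31+24+34+13=139) / 231 = 139/231 = 0.602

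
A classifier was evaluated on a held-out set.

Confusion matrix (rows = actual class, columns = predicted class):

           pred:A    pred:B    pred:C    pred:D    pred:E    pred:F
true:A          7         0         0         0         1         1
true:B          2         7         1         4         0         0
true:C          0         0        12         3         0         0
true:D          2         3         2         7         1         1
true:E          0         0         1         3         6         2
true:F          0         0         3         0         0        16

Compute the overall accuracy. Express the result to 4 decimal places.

0.6471

Accuracy = trace / total = (7+7+12+7+6+16=55) / 85 = 55/85 = 0.6471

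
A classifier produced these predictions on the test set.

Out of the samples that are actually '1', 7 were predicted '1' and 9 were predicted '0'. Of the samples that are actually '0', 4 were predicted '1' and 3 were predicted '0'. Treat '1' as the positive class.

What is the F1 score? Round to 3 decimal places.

Precision = TP/(TP+FP) = 7/11 = 0.6364
Recall = TP/(TP+FN) = 7/16 = 0.4375
F1 = 2·TP/(2·TP+FP+FN) = 14/27 = 0.519

0.519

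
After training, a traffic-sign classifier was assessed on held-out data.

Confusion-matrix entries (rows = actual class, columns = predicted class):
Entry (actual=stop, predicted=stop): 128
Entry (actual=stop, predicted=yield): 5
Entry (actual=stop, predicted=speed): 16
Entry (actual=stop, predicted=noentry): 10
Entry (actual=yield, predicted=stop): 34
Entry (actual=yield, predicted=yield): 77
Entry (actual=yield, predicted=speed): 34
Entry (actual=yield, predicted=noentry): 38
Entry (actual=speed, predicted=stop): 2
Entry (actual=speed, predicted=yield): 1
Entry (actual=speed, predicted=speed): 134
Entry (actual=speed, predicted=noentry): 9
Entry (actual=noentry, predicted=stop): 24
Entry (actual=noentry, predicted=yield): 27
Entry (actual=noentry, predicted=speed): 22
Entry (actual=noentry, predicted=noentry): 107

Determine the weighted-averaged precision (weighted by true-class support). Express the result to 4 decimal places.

0.6718

Per-class precision (TP/(TP+FP)):
  stop: TP=128, FP=34+2+24=60 → 128/188 = 0.68085
  yield: TP=77, FP=5+1+27=33 → 77/110 = 0.70000
  speed: TP=134, FP=16+34+22=72 → 134/206 = 0.65049
  noentry: TP=107, FP=10+38+9=57 → 107/164 = 0.65244
Weighted-precision = Σ (supportᵢ/N)·precisionᵢ with N=668: (159/668)·0.68085 + (183/668)·0.70000 + (146/668)·0.65049 + (180/668)·0.65244 = 0.6718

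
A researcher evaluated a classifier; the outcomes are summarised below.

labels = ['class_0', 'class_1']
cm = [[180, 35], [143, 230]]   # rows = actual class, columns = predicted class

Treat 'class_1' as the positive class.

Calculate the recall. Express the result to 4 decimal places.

Recall = TP/(TP+FN) = 230/(230+143) = 230/373 = 0.6166

0.6166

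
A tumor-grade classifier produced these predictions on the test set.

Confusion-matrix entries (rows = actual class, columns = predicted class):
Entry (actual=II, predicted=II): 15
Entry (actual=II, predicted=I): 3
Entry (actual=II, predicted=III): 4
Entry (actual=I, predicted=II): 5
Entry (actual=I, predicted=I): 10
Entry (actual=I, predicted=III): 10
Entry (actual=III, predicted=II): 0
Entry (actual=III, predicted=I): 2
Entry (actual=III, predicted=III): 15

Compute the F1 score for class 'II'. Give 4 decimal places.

F1 score = 2·TP/(2·TP+FP+FN).
II: TP=15, FP=5+0=5, FN=3+4=7 → 30/42 = 0.71429

0.7143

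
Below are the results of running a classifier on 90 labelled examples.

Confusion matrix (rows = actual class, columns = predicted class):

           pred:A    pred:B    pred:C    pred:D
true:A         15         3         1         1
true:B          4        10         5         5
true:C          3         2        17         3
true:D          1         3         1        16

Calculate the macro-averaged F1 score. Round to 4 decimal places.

0.6408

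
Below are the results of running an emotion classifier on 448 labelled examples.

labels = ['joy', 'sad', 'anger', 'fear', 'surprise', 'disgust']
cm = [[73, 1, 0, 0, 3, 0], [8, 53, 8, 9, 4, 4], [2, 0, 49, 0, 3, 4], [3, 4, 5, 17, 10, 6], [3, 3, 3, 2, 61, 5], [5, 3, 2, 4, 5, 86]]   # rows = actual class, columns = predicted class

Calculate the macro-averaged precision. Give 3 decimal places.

0.733

Per-class precision (TP/(TP+FP)):
  joy: TP=73, FP=8+2+3+3+5=21 → 73/94 = 0.7766
  sad: TP=53, FP=1+0+4+3+3=11 → 53/64 = 0.8281
  anger: TP=49, FP=0+8+5+3+2=18 → 49/67 = 0.7313
  fear: TP=17, FP=0+9+0+2+4=15 → 17/32 = 0.5313
  surprise: TP=61, FP=3+4+3+10+5=25 → 61/86 = 0.7093
  disgust: TP=86, FP=0+4+4+6+5=19 → 86/105 = 0.8190
Macro-precision = mean = (0.7766 + 0.8281 + 0.7313 + 0.5313 + 0.7093 + 0.8190) / 6 = 0.733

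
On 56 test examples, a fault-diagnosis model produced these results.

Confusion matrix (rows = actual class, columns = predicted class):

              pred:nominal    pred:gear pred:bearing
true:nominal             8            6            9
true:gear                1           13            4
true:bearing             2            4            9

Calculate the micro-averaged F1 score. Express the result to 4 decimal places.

Micro-averaging pools counts across classes: ΣTP=30, ΣFP=26, ΣFN=26.
Micro-F1 score = 2·TP/(2·TP+FP+FN) on pooled counts = 0.5357 (equals overall accuracy in single-label multiclass).

0.5357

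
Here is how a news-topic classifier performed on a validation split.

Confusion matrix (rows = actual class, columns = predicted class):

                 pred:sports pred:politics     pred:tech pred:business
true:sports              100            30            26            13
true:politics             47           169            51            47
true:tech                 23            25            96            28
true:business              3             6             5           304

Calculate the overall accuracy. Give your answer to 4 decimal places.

Accuracy = trace / total = (100+169+96+304=669) / 973 = 669/973 = 0.6876

0.6876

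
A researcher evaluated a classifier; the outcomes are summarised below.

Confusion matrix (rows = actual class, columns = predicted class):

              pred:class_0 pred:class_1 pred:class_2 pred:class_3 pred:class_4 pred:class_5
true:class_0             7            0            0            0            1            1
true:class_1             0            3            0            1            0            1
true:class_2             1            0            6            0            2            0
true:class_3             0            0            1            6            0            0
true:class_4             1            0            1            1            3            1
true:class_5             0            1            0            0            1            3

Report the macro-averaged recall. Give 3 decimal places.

Per-class recall (TP/(TP+FN)):
  class_0: TP=7, FN=0+0+0+1+1=2 → 7/9 = 0.7778
  class_1: TP=3, FN=0+0+1+0+1=2 → 3/5 = 0.6000
  class_2: TP=6, FN=1+0+0+2+0=3 → 6/9 = 0.6667
  class_3: TP=6, FN=0+0+1+0+0=1 → 6/7 = 0.8571
  class_4: TP=3, FN=1+0+1+1+1=4 → 3/7 = 0.4286
  class_5: TP=3, FN=0+1+0+0+1=2 → 3/5 = 0.6000
Macro-recall = mean = (0.7778 + 0.6000 + 0.6667 + 0.8571 + 0.4286 + 0.6000) / 6 = 0.655

0.655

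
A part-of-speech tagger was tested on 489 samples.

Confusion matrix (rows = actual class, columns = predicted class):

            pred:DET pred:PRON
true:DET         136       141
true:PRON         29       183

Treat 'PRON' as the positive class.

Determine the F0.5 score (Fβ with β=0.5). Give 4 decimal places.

0.6068

Fβ = (1+β²)·TP / ((1+β²)·TP + β²·FN + FP), with β²=1/4
= 1.25·183 / (1.25·183 + 0.25·29 + 141) = 0.6068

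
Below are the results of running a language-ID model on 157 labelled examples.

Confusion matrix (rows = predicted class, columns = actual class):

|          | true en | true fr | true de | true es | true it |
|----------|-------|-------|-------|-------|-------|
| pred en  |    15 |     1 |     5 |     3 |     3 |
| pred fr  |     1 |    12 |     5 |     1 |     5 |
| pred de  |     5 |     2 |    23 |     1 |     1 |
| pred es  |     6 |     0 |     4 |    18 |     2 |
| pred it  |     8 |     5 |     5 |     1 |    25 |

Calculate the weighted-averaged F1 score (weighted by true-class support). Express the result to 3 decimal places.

0.589

Per-class F1 score (2·TP/(2·TP+FP+FN)):
  en: TP=15, FP=1+5+3+3=12, FN=1+5+6+8=20 → 30/62 = 0.4839
  fr: TP=12, FP=1+5+1+5=12, FN=1+2+0+5=8 → 24/44 = 0.5455
  de: TP=23, FP=5+2+1+1=9, FN=5+5+4+5=19 → 46/74 = 0.6216
  es: TP=18, FP=6+0+4+2=12, FN=3+1+1+1=6 → 36/54 = 0.6667
  it: TP=25, FP=8+5+5+1=19, FN=3+5+1+2=11 → 50/80 = 0.6250
Weighted-F1 score = Σ (supportᵢ/N)·F1 scoreᵢ with N=157: (35/157)·0.4839 + (20/157)·0.5455 + (42/157)·0.6216 + (24/157)·0.6667 + (36/157)·0.6250 = 0.589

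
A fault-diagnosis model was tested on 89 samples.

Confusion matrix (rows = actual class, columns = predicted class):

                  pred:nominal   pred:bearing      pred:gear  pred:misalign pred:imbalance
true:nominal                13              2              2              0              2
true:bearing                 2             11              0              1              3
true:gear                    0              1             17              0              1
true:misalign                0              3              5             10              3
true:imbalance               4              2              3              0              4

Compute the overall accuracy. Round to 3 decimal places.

0.618

Accuracy = trace / total = (13+11+17+10+4=55) / 89 = 55/89 = 0.618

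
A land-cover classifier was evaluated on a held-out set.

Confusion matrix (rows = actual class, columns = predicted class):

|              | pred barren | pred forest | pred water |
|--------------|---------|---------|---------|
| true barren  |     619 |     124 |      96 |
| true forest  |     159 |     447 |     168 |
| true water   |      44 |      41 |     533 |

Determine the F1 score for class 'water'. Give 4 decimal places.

One-vs-rest for 'water': TP = diagonal; FP = other classes predicted 'water'; FN = 'water' predicted as other.
F1 score = 2·TP/(2·TP+FP+FN).
water: TP=533, FP=96+168=264, FN=44+41=85 → 1066/1415 = 0.75336

0.7534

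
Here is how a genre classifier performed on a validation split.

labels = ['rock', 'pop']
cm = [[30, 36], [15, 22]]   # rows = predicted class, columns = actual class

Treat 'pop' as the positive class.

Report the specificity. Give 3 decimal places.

Specificity = TN/(TN+FP) = 30/(30+15) = 0.667

0.667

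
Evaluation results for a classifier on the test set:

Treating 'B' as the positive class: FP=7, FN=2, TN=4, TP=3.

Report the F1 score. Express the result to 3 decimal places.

Precision = TP/(TP+FP) = 3/10 = 0.3000
Recall = TP/(TP+FN) = 3/5 = 0.6000
F1 = 2·TP/(2·TP+FP+FN) = 6/15 = 0.400

0.400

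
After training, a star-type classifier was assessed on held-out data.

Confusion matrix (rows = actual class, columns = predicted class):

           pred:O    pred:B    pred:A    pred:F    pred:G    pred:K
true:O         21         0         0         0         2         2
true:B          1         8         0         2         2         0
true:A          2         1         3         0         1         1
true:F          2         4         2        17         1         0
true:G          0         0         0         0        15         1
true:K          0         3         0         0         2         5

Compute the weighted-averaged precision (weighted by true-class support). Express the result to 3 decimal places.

Per-class precision (TP/(TP+FP)):
  O: TP=21, FP=1+2+2+0+0=5 → 21/26 = 0.8077
  B: TP=8, FP=0+1+4+0+3=8 → 8/16 = 0.5000
  A: TP=3, FP=0+0+2+0+0=2 → 3/5 = 0.6000
  F: TP=17, FP=0+2+0+0+0=2 → 17/19 = 0.8947
  G: TP=15, FP=2+2+1+1+2=8 → 15/23 = 0.6522
  K: TP=5, FP=2+0+1+0+1=4 → 5/9 = 0.5556
Weighted-precision = Σ (supportᵢ/N)·precisionᵢ with N=98: (25/98)·0.8077 + (13/98)·0.5000 + (8/98)·0.6000 + (26/98)·0.8947 + (16/98)·0.6522 + (10/98)·0.5556 = 0.722

0.722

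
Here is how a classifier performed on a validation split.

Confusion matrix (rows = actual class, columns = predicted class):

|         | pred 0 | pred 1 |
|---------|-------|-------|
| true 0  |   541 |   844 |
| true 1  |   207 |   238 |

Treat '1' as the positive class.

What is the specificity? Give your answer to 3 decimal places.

Specificity = TN/(TN+FP) = 541/(541+844) = 0.391

0.391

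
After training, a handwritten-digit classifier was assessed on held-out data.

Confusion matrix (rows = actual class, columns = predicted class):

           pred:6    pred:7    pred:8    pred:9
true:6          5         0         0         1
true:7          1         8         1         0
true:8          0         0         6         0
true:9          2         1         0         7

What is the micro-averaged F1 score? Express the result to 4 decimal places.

0.8125

Micro-averaging pools counts across classes: ΣTP=26, ΣFP=6, ΣFN=6.
Micro-F1 score = 2·TP/(2·TP+FP+FN) on pooled counts = 0.8125 (equals overall accuracy in single-label multiclass).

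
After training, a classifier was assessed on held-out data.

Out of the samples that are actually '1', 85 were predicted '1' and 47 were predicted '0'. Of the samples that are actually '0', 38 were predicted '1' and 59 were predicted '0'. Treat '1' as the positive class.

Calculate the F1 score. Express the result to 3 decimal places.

Precision = TP/(TP+FP) = 85/123 = 0.6911
Recall = TP/(TP+FN) = 85/132 = 0.6439
F1 = 2·TP/(2·TP+FP+FN) = 170/255 = 0.667

0.667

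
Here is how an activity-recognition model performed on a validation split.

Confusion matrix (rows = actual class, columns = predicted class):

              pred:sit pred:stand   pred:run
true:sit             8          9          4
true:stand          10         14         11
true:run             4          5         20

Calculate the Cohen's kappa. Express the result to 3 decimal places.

Observed agreement pₒ = trace/N = 42/85 = 0.4941
Expected agreement pₑ = Σ (rowᵢ·colᵢ)/N² = (21·22 + 35·28 + 29·35)/85² = 0.3401
κ = (pₒ − pₑ)/(1 − pₑ) = (0.4941 − 0.3401)/(1 − 0.3401) = 0.233

0.233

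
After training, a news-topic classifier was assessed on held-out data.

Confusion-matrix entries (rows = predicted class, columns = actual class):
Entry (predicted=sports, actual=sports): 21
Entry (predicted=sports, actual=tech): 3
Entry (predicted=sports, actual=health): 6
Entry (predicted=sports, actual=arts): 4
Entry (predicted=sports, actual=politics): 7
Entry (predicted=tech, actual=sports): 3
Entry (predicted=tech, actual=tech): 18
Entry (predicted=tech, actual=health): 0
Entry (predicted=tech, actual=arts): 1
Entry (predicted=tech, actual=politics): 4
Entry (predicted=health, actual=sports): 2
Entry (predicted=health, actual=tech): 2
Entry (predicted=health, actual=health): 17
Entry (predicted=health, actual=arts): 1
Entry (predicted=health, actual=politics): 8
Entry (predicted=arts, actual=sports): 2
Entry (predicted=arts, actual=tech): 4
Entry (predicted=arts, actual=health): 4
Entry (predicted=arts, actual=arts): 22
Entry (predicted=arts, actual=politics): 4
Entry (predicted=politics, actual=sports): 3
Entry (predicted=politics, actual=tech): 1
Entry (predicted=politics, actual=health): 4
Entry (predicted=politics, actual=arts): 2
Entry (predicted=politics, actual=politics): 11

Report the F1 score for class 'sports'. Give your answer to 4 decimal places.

Take TP from the diagonal, FP from the rest of the 'sports' prediction marginal, FN from the rest of the 'sports' actual marginal.
F1 score = 2·TP/(2·TP+FP+FN).
sports: TP=21, FP=3+6+4+7=20, FN=3+2+2+3=10 → 42/72 = 0.58333

0.5833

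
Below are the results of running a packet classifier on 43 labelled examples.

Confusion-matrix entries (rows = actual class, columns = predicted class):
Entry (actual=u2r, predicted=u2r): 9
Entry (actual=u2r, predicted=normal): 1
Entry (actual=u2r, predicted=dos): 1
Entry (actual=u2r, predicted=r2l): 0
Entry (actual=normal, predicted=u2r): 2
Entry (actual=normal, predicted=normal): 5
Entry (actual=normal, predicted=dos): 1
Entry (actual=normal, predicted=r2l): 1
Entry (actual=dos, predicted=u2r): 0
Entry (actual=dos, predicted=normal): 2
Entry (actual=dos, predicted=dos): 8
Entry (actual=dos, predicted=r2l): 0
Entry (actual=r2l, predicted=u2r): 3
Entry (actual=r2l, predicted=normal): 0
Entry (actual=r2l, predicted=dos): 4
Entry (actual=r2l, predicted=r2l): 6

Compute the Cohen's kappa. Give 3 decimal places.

0.537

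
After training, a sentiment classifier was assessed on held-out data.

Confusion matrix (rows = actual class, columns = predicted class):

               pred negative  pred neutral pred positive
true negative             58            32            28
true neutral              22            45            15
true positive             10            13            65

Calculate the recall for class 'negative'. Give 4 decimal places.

Treat 'negative' as positive and all other classes as negative.
recall = TP/(TP+FN).
negative: TP=58, FN=32+28=60 → 58/118 = 0.49153

0.4915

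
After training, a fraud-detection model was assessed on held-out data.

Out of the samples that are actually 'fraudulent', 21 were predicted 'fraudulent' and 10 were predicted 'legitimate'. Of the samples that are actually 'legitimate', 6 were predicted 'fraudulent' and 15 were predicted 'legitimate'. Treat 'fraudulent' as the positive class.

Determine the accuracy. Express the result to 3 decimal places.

Accuracy = (TP+TN)/N = (21+15)/52 = 0.692

0.692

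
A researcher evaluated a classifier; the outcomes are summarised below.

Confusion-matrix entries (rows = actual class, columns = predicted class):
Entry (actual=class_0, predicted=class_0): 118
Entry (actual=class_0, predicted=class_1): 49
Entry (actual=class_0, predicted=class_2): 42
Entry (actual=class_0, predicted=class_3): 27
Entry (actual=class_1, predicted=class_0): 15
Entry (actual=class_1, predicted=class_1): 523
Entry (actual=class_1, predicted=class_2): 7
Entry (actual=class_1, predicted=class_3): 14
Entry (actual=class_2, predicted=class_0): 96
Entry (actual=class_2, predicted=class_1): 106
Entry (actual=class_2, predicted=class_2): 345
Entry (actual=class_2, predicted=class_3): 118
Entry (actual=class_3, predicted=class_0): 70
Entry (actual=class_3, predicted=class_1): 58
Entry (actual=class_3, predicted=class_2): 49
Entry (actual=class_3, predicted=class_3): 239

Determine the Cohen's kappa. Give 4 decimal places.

0.5261

Observed agreement pₒ = trace/N = 1225/1876 = 0.65299
Expected agreement pₑ = Σ (rowᵢ·colᵢ)/N² = (236·299 + 559·736 + 665·443 + 416·398)/1876² = 0.26770
κ = (pₒ − pₑ)/(1 − pₑ) = (0.65299 − 0.26770)/(1 − 0.26770) = 0.5261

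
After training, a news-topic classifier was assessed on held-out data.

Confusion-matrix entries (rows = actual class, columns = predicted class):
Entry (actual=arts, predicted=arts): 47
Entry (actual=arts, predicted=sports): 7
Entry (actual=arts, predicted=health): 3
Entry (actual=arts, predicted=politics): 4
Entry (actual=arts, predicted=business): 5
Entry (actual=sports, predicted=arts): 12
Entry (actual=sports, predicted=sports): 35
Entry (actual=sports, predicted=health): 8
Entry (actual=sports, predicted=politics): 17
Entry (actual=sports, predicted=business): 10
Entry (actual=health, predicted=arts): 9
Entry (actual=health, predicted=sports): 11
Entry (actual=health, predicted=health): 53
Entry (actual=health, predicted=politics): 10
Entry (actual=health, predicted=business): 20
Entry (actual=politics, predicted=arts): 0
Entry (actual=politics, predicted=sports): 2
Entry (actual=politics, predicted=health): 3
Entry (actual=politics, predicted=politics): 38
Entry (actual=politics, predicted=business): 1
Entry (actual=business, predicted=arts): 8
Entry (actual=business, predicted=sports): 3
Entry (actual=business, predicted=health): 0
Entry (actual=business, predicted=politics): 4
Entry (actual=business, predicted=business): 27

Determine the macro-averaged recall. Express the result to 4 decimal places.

Per-class recall (TP/(TP+FN)):
  arts: TP=47, FN=7+3+4+5=19 → 47/66 = 0.71212
  sports: TP=35, FN=12+8+17+10=47 → 35/82 = 0.42683
  health: TP=53, FN=9+11+10+20=50 → 53/103 = 0.51456
  politics: TP=38, FN=0+2+3+1=6 → 38/44 = 0.86364
  business: TP=27, FN=8+3+0+4=15 → 27/42 = 0.64286
Macro-recall = mean = (0.71212 + 0.42683 + 0.51456 + 0.86364 + 0.64286) / 5 = 0.6320

0.6320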